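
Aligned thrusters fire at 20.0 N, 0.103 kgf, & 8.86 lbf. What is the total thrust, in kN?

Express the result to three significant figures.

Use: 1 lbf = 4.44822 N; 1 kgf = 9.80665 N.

20.0 N (already N)
0.103 kgf × 9.80665 = 1.01008 N
8.86 lbf × 4.44822 = 39.4112 N
Total: 20 + 1.01008 + 39.4112 = 60.4213 N
In kN: 60.4213 / 1000 = 0.0604213 kN

0.0604 kN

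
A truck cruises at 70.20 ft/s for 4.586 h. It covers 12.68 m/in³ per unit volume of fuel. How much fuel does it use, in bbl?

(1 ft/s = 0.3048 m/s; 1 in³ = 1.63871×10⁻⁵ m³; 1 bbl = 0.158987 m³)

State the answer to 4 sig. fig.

70.20 ft/s → 21.397 m/s
4.586 h → 16509.6 s
d = v × t = 21.397 × 16509.6 = 353256 m
12.68 m/in³ → 773779 m/m³
V = d / (distance per unit fuel) = 353256 / 773779 = 0.456533 m³
In bbl: 0.456533 / 0.158987 = 2.87151 bbl

2.872 bbl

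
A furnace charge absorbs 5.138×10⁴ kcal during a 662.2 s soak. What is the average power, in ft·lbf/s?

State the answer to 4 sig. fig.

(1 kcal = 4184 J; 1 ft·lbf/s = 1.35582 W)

2.394×10⁵ ft·lbf/s

5.138×10⁴ kcal × 4184 = 2.14974×10⁸ J
P = E / t = 2.14974×10⁸ J / 662.2 s = 324636 W
324636 W ÷ (1.35582 W/ft·lbf/s) = 239439 ft·lbf/s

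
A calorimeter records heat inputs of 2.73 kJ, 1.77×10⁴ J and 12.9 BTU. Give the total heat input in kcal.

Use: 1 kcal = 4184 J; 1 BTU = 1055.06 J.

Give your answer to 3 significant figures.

8.14 kcal

2.73 kJ × 1000 = 2730 J
1.77×10⁴ J (already J)
12.9 BTU × 1055.06 = 13610.3 J
Sum: 2730 + 17700 + 13610.3 = 34040.3 J
In kcal: 34040.3 / 4184 = 8.13583 kcal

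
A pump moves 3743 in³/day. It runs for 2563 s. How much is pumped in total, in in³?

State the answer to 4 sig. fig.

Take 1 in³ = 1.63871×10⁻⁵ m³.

111.0 in³

3743 in³/day → 7.09918×10⁻⁷ m³/s
V = Q × t = 7.09918×10⁻⁷ × 2563 = 0.00181952 m³
In in³: 0.00181952 / 1.63871×10⁻⁵ = 111.034 in³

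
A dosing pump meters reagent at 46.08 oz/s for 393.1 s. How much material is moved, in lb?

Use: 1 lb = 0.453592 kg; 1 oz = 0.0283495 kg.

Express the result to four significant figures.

1132 lb

46.08 oz/s → 1.30634 kg/s
m = ṁ × t = 1.30634 × 393.1 = 513.522 kg
In lb: 513.522 / 0.453592 = 1132.12 lb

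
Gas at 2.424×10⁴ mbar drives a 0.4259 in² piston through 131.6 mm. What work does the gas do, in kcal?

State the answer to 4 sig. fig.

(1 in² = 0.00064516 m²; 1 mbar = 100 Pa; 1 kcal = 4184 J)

0.02095 kcal

2.424×10⁴ mbar → 2.424×10⁶ Pa
0.4259 in² → 2.74774×10⁻⁴ m²
F = P × A = 2.424×10⁶ × 2.74774×10⁻⁴ = 666.052 N
131.6 mm → 0.1316 m
W = F × d = 666.052 × 0.1316 = 87.6524 J
In kcal: 87.6524 / 4184 = 0.0209494 kcal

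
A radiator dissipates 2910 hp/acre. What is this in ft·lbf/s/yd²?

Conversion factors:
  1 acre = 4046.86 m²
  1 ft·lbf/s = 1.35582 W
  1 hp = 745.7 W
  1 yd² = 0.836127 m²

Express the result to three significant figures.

331 ft·lbf/s/yd²

2910 hp/acre × 745.7 W/hp ÷ 4046.86 m²/acre = 536.215 W/m²
536.215 W/m² ÷ 1.35582 W/ft·lbf/s × 0.836127 m²/yd² = 330.681 ft·lbf/s/yd²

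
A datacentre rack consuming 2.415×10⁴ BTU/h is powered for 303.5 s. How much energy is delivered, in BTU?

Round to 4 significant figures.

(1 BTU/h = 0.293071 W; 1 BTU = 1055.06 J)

2036 BTU

2.415×10⁴ BTU/h × 0.293071 = 7077.66 W
E = P × t = 7077.66 W × 303.5 s = 2.14807×10⁶ J
2.14807×10⁶ J ÷ (1055.06 J/BTU) = 2035.97 BTU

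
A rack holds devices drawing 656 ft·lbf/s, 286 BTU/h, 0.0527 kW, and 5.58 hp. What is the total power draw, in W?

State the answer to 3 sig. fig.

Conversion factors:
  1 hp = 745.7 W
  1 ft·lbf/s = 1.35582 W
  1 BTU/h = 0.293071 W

656 ft·lbf/s × 1.35582 = 889.418 W
286 BTU/h × 0.293071 = 83.8183 W
0.0527 kW × 1000 = 52.7 W
5.58 hp × 745.7 = 4161.01 W
Total: 889.418 + 83.8183 + 52.7 + 4161.01 = 5186.95 W

5190 W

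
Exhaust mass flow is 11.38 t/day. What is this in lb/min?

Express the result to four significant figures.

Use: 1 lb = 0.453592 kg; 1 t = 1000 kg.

11.38 t/day × 1000 kg/t ÷ 86400 s/day = 0.131713 kg/s
0.131713 kg/s ÷ 0.453592 kg/lb × 60 s/min = 17.4227 lb/min

17.42 lb/min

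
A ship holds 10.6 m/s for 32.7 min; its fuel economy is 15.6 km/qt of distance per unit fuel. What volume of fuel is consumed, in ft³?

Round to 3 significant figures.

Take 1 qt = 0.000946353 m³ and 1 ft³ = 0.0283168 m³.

32.7 min → 1962 s
d = v × t = 10.6 × 1962 = 20797.2 m
15.6 km/qt → 1.64843×10⁷ m/m³
V = d / (distance per unit fuel) = 20797.2 / 1.64843×10⁷ = 0.00126164 m³
In ft³: 0.00126164 / 0.0283168 = 0.0445545 ft³

0.0446 ft³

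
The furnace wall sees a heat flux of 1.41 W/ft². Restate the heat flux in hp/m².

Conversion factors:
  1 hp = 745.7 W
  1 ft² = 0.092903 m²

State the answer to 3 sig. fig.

1.41 W/ft² ÷ 0.092903 m²/ft² = 15.1771 W/m²
15.1771 W/m² ÷ 745.7 W/hp = 0.0203528 hp/m²

0.0204 hp/m²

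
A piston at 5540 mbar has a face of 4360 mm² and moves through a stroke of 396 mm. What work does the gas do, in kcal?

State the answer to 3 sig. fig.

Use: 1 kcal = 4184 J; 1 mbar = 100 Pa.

5540 mbar → 554000 Pa
4360 mm² → 0.00436 m²
F = P × A = 554000 × 0.00436 = 2415.44 N
396 mm → 0.396 m
W = F × d = 2415.44 × 0.396 = 956.514 J
In kcal: 956.514 / 4184 = 0.228612 kcal

0.229 kcal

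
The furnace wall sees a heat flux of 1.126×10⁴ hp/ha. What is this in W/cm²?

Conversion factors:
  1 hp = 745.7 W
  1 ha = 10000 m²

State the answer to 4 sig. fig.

0.08397 W/cm²

1.126×10⁴ hp/ha × 745.7 W/hp ÷ 10000 m²/ha = 839.658 W/m²
839.658 W/m² × 0.0001 m²/cm² = 0.0839658 W/cm²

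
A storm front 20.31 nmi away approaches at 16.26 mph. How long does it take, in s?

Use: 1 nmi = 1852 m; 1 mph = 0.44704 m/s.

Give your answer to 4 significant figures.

20.31 nmi × 1852 = 37614.1 m
16.26 mph × 0.44704 = 7.26887 m/s
t = d / v = 37614.1 m / 7.26887 m/s = 5174.68 s

5175 s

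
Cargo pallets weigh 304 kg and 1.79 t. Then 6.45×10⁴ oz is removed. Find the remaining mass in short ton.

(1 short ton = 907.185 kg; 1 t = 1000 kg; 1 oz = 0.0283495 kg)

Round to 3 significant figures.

0.293 short ton

304 kg (already kg)
1.79 t × 1000 = 1790 kg
6.45×10⁴ oz × 0.0283495 = 1828.54 kg
Result: 304 + 1790 − 1828.54 = 265.46 kg
In short ton: 265.46 / 907.185 = 0.292619 short ton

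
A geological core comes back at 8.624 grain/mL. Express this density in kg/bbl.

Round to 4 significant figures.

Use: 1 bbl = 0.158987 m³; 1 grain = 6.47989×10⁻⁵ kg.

88.85 kg/bbl

8.624 grain/mL × 6.47989×10⁻⁵ kg/grain ÷ 10⁻⁶ m³/mL = 558.826 kg/m³
558.826 kg/m³ × 0.158987 m³/bbl = 88.8461 kg/bbl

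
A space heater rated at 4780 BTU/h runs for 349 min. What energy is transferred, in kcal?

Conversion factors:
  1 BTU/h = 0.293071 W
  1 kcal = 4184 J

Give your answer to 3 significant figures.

7010 kcal

4780 BTU/h × 0.293071 → 1400.88 W
349 min × 60 → 20940 s
E = P × t = 1400.88 W × 20940 s = 2.93344×10⁷ J
2.93344×10⁷ J ÷ (4184 J/kcal) = 7011.09 kcal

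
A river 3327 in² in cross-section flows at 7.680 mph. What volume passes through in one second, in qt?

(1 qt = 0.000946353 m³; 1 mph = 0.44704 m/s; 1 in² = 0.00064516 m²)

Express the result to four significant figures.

7.680 mph × 0.44704 = 3.43327 m/s
3327 in² × 0.00064516 = 2.14645 m²
V = v × A × t = 3.43327 m/s × 2.14645 m² × 1 s = 7.36934 m³
7.36934 m³ ÷ (0.000946353 m³/qt) = 7787.09 qt

7787 qt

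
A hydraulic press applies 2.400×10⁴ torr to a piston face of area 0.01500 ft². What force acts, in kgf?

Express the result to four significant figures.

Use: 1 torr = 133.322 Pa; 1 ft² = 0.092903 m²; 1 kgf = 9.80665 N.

454.7 kgf

2.400×10⁴ torr × 133.322 → 3.19973×10⁶ Pa
0.01500 ft² × 0.092903 → 0.00139354 m²
F = P × A = 3.19973×10⁶ Pa × 0.00139354 m² = 4458.95 N
4458.95 N ÷ (9.80665 N/kgf) = 454.686 kgf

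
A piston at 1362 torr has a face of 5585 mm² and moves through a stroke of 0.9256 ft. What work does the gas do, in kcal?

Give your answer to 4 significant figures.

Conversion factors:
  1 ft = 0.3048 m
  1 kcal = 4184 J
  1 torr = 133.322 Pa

1362 torr → 181585 Pa
5585 mm² → 0.005585 m²
F = P × A = 181585 × 0.005585 = 1014.15 N
0.9256 ft → 0.282123 m
W = F × d = 1014.15 × 0.282123 = 286.115 J
In kcal: 286.115 / 4184 = 0.0683831 kcal

0.06838 kcal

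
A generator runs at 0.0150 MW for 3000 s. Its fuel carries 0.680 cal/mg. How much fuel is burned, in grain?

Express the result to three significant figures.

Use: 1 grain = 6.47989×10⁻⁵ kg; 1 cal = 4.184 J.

0.0150 MW → 15000 W
E = P × t = 15000 × 3000 = 4.5×10⁷ J
0.680 cal/mg → 2.84512×10⁶ J/kg
m = E / e_s = 4.5×10⁷ / 2.84512×10⁶ = 15.8166 kg
In grain: 15.8166 / 6.47989×10⁻⁵ = 244087 grain

2.44×10⁵ grain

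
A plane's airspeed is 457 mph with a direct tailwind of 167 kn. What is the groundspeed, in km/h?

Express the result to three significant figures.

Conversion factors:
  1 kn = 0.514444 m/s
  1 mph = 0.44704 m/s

457 mph × 0.44704 = 204.297 m/s
167 kn × 0.514444 = 85.9121 m/s
Total: 204.297 + 85.9121 = 290.209 m/s
In km/h: 290.209 / (1/3.6) = 1044.75 km/h

1040 km/h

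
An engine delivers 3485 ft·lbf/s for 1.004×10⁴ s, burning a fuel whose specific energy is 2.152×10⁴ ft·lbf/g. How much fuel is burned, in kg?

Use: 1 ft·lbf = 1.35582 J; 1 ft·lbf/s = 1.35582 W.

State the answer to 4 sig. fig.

1.626 kg

3485 ft·lbf/s → 4725.03 W
E = P × t = 4725.03 × 10040 = 4.74393×10⁷ J
2.152×10⁴ ft·lbf/g → 2.91772×10⁷ J/kg
m = E / e_s = 4.74393×10⁷ / 2.91772×10⁷ = 1.6259 kg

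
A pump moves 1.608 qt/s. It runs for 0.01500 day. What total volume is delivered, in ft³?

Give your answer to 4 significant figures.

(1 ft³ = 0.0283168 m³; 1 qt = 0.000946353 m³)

69.65 ft³

1.608 qt/s → 0.00152174 m³/s
0.01500 day → 1296 s
V = Q × t = 0.00152174 × 1296 = 1.97218 m³
In ft³: 1.97218 / 0.0283168 = 69.647 ft³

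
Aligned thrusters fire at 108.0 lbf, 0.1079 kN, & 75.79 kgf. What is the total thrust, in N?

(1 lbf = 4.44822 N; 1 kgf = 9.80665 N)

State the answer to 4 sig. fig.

108.0 lbf × 4.44822 = 480.408 N
0.1079 kN × 1000 = 107.9 N
75.79 kgf × 9.80665 = 743.246 N
Total: 480.408 + 107.9 + 743.246 = 1331.55 N

1332 N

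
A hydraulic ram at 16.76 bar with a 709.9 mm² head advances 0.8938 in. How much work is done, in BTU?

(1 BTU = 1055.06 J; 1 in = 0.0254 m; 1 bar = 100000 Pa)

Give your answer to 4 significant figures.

16.76 bar → 1.676×10⁶ Pa
709.9 mm² → 7.099×10⁻⁴ m²
F = P × A = 1.676×10⁶ × 7.099×10⁻⁴ = 1189.79 N
0.8938 in → 0.0227025 m
W = F × d = 1189.79 × 0.0227025 = 27.0112 J
In BTU: 27.0112 / 1055.06 = 0.0256016 BTU

0.02560 BTU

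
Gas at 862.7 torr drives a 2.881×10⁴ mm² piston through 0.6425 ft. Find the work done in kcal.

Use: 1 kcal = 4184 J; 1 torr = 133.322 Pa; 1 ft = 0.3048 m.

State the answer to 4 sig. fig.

862.7 torr → 115017 Pa
2.881×10⁴ mm² → 0.02881 m²
F = P × A = 115017 × 0.02881 = 3313.64 N
0.6425 ft → 0.195834 m
W = F × d = 3313.64 × 0.195834 = 648.923 J
In kcal: 648.923 / 4184 = 0.155096 kcal

0.1551 kcal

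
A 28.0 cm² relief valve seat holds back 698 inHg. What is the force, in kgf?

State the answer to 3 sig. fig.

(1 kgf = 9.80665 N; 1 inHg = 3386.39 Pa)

675 kgf

698 inHg × 3386.39 → 2.3637×10⁶ Pa
28.0 cm² × 0.0001 → 0.0028 m²
F = P × A = 2.3637×10⁶ Pa × 0.0028 m² = 6618.36 N
6618.36 N ÷ (9.80665 N/kgf) = 674.885 kgf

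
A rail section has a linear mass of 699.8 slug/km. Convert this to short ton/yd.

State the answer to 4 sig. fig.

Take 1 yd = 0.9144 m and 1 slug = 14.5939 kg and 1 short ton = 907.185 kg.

0.01029 short ton/yd

699.8 slug/km × 14.5939 kg/slug ÷ 1000 m/km = 10.2128 kg/m
10.2128 kg/m ÷ 907.185 kg/short ton × 0.9144 m/yd = 0.010294 short ton/yd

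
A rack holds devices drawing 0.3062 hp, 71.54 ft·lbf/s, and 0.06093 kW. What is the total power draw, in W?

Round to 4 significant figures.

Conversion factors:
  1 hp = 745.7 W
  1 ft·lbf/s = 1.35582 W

386.3 W

0.3062 hp × 745.7 → 228.333 W
71.54 ft·lbf/s × 1.35582 → 96.9954 W
0.06093 kW × 1000 → 60.93 W
Combined: 228.333 + 96.9954 + 60.93 = 386.258 W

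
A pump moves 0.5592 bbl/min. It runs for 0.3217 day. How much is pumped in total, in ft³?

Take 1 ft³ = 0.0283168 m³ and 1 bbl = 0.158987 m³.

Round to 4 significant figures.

1454 ft³

0.5592 bbl/min → 0.00148176 m³/s
0.3217 day → 27794.9 s
V = Q × t = 0.00148176 × 27794.9 = 41.1854 m³
In ft³: 41.1854 / 0.0283168 = 1454.45 ft³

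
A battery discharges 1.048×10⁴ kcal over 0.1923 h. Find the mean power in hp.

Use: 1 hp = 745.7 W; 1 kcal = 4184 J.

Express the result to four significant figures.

1.048×10⁴ kcal × 4184 = 4.38483×10⁷ J
0.1923 h × 3600 = 692.28 s
P = E / t = 4.38483×10⁷ J / 692.28 s = 63339 W
63339 W ÷ (745.7 W/hp) = 84.939 hp

84.94 hp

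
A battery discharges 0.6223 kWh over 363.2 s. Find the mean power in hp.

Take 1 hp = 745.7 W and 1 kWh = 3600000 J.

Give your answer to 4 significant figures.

8.272 hp

0.6223 kWh × 3600000 → 2.24028×10⁶ J
P = E / t = 2.24028×10⁶ J / 363.2 s = 6168.17 W
6168.17 W ÷ (745.7 W/hp) = 8.27165 hp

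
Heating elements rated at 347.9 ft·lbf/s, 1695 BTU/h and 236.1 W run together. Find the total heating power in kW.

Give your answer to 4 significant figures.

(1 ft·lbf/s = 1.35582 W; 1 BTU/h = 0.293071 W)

347.9 ft·lbf/s × 1.35582 = 471.69 W
1695 BTU/h × 0.293071 = 496.755 W
236.1 W (already W)
Sum: 471.69 + 496.755 + 236.1 = 1204.54 W
In kW: 1204.54 / 1000 = 1.20454 kW

1.205 kW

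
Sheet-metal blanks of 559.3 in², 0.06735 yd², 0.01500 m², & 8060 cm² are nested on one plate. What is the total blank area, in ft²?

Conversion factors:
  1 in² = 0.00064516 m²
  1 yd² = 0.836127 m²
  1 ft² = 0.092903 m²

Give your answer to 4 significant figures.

559.3 in² × 0.00064516 = 0.360838 m²
0.06735 yd² × 0.836127 = 0.0563132 m²
0.01500 m² (already m²)
8060 cm² × 0.0001 = 0.806 m²
Sum: 0.360838 + 0.0563132 + 0.015 + 0.806 = 1.23815 m²
In ft²: 1.23815 / 0.092903 = 13.3273 ft²

13.33 ft²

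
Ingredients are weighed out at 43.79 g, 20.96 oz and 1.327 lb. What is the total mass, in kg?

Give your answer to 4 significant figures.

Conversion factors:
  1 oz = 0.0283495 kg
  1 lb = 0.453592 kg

43.79 g × 0.001 → 0.04379 kg
20.96 oz × 0.0283495 → 0.594206 kg
1.327 lb × 0.453592 → 0.601917 kg
Sum: 0.04379 + 0.594206 + 0.601917 = 1.23991 kg

1.240 kg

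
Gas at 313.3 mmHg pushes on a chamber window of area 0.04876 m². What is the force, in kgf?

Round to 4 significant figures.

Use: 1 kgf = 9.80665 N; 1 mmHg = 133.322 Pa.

313.3 mmHg × 133.322 = 41769.8 Pa
F = P × A = 41769.8 Pa × 0.04876 m² = 2036.7 N
2036.7 N ÷ (9.80665 N/kgf) = 207.686 kgf

207.7 kgf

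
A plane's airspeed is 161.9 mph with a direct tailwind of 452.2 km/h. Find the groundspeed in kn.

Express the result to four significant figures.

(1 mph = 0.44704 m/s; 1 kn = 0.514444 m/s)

384.9 kn

161.9 mph × 0.44704 = 72.3758 m/s
452.2 km/h × (1/3.6) = 125.611 m/s
Combined: 72.3758 + 125.611 = 197.987 m/s
In kn: 197.987 / 0.514444 = 384.856 kn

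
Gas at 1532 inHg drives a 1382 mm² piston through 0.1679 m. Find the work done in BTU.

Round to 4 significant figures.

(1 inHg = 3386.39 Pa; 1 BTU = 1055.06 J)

1.141 BTU

1532 inHg → 5.18795×10⁶ Pa
1382 mm² → 0.001382 m²
F = P × A = 5.18795×10⁶ × 0.001382 = 7169.75 N
W = F × d = 7169.75 × 0.1679 = 1203.8 J
In BTU: 1203.8 / 1055.06 = 1.14098 BTU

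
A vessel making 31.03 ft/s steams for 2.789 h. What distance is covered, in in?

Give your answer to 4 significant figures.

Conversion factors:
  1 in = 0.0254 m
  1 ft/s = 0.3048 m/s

31.03 ft/s × 0.3048 → 9.45794 m/s
2.789 h × 3600 → 10040.4 s
d = v × t = 9.45794 m/s × 10040.4 s = 94961.5 m
94961.5 m ÷ (0.0254 m/in) = 3.73864×10⁶ in

3.739×10⁶ in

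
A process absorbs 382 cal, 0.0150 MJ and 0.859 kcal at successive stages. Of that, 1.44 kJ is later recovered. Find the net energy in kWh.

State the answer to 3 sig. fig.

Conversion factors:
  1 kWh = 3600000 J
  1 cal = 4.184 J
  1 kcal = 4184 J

0.00521 kWh

382 cal × 4.184 = 1598.29 J
0.0150 MJ × 1000000 = 15000 J
0.859 kcal × 4184 = 3594.06 J
1.44 kJ × 1000 = 1440 J
Result: 1598.29 + 15000 + 3594.06 − 1440 = 18752.4 J
In kWh: 18752.4 / 3600000 = 0.005209 kWh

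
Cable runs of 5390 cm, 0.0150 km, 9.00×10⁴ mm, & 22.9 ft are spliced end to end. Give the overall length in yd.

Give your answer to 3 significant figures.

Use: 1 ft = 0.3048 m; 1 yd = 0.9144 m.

5390 cm × 0.01 = 53.9 m
0.0150 km × 1000 = 15 m
9.00×10⁴ mm × 0.001 = 90 m
22.9 ft × 0.3048 = 6.97992 m
Total: 53.9 + 15 + 90 + 6.97992 = 165.88 m
In yd: 165.88 / 0.9144 = 181.409 yd

181 yd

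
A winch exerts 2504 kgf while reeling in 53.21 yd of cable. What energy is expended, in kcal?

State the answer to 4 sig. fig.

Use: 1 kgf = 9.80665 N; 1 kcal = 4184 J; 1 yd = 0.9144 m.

285.6 kcal

2504 kgf × 9.80665 → 24555.9 N
53.21 yd × 0.9144 → 48.6552 m
W = F × d = 24555.9 N × 48.6552 m = 1.19477×10⁶ J
1.19477×10⁶ J ÷ (4184 J/kcal) = 285.557 kcal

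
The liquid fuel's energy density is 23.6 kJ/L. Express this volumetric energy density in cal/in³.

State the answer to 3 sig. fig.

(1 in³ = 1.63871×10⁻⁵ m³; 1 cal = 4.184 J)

92.4 cal/in³

23.6 kJ/L × 1000 J/kJ ÷ 0.001 m³/L = 2.36×10⁷ J/m³
2.36×10⁷ J/m³ ÷ 4.184 J/cal × 1.63871×10⁻⁵ m³/in³ = 92.432 cal/in³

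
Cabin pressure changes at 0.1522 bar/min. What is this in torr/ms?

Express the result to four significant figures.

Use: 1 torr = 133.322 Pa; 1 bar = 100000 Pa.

0.001903 torr/ms

0.1522 bar/min × 100000 Pa/bar ÷ 60 s/min = 253.667 Pa/s
253.667 Pa/s ÷ 133.322 Pa/torr × 0.001 s/ms = 0.00190266 torr/ms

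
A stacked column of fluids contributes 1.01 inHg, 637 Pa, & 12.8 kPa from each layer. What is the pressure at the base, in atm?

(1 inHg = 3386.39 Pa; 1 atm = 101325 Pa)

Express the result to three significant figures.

0.166 atm

1.01 inHg × 3386.39 = 3420.25 Pa
637 Pa (already Pa)
12.8 kPa × 1000 = 12800 Pa
Sum: 3420.25 + 637 + 12800 = 16857.2 Pa
In atm: 16857.2 / 101325 = 0.166368 atm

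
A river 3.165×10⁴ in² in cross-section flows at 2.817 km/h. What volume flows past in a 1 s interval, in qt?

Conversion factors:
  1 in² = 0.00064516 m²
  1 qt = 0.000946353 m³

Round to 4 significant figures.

1.688×10⁴ qt

2.817 km/h × (1/3.6) = 0.7825 m/s
3.165×10⁴ in² × 0.00064516 = 20.4193 m²
V = v × A × t = 0.7825 m/s × 20.4193 m² × 1 s = 15.9781 m³
15.9781 m³ ÷ (0.000946353 m³/qt) = 16883.9 qt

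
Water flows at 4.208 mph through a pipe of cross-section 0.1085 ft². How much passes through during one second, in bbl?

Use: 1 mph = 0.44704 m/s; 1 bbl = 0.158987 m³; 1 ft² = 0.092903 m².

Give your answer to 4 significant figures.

0.1193 bbl

4.208 mph × 0.44704 → 1.88114 m/s
0.1085 ft² × 0.092903 → 0.01008 m²
V = v × A × t = 1.88114 m/s × 0.01008 m² × 1 s = 0.0189619 m³
0.0189619 m³ ÷ (0.158987 m³/bbl) = 0.119267 bbl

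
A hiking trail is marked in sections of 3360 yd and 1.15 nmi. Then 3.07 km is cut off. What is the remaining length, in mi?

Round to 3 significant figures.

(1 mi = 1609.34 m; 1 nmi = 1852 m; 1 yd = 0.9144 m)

3360 yd × 0.9144 = 3072.38 m
1.15 nmi × 1852 = 2129.8 m
3.07 km × 1000 = 3070 m
Net: 3072.38 + 2129.8 − 3070 = 2132.18 m
In mi: 2132.18 / 1609.34 = 1.32488 mi

1.32 mi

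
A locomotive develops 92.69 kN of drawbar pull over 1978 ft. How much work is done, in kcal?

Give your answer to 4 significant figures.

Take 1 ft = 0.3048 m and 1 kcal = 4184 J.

92.69 kN × 1000 → 92690 N
1978 ft × 0.3048 → 602.894 m
W = F × d = 92690 N × 602.894 m = 5.58822×10⁷ J
5.58822×10⁷ J ÷ (4184 J/kcal) = 13356.2 kcal

1.336×10⁴ kcal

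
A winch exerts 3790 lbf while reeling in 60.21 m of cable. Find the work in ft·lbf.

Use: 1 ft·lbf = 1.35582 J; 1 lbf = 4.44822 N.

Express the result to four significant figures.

3790 lbf × 4.44822 = 16858.8 N
W = F × d = 16858.8 N × 60.21 m = 1.01507×10⁶ J
1.01507×10⁶ J ÷ (1.35582 J/ft·lbf) = 748676 ft·lbf

7.487×10⁵ ft·lbf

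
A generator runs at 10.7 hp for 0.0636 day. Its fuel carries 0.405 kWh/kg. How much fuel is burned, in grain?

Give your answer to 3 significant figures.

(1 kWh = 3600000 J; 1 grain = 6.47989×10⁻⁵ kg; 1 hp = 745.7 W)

10.7 hp → 7978.99 W
0.0636 day → 5495.04 s
E = P × t = 7978.99 × 5495.04 = 4.38449×10⁷ J
0.405 kWh/kg → 1.458×10⁶ J/kg
m = E / e_s = 4.38449×10⁷ / 1.458×10⁶ = 30.0719 kg
In grain: 30.0719 / 6.47989×10⁻⁵ = 464080 grain

4.64×10⁵ grain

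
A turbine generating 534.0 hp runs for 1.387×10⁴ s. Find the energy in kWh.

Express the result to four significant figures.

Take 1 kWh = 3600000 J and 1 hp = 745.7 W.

1534 kWh

534.0 hp × 745.7 → 398204 W
E = P × t = 398204 W × 13870 s = 5.52309×10⁹ J
5.52309×10⁹ J ÷ (3600000 J/kWh) = 1534.19 kWh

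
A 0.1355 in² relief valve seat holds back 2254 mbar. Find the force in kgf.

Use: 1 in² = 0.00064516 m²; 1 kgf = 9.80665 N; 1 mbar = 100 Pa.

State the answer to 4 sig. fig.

2254 mbar × 100 → 225400 Pa
0.1355 in² × 0.00064516 → 8.74192×10⁻⁵ m²
F = P × A = 225400 Pa × 8.74192×10⁻⁵ m² = 19.7043 N
19.7043 N ÷ (9.80665 N/kgf) = 2.00928 kgf

2.009 kgf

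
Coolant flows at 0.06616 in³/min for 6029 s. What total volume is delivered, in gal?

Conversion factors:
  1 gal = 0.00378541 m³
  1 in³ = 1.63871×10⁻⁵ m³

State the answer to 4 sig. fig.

0.06616 in³/min → 1.80695×10⁻⁸ m³/s
V = Q × t = 1.80695×10⁻⁸ × 6029 = 1.08941×10⁻⁴ m³
In gal: 1.08941×10⁻⁴ / 0.00378541 = 0.0287792 gal

0.02878 gal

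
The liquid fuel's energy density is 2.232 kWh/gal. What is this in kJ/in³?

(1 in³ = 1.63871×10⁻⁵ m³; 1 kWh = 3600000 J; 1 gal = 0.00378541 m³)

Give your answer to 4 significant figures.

2.232 kWh/gal × 3600000 J/kWh ÷ 0.00378541 m³/gal = 2.12268×10⁹ J/m³
2.12268×10⁹ J/m³ ÷ 1000 J/kJ × 1.63871×10⁻⁵ m³/in³ = 34.7846 kJ/in³

34.78 kJ/in³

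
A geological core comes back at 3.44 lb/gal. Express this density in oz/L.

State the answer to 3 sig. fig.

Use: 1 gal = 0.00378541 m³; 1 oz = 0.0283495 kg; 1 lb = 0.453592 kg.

14.5 oz/L

3.44 lb/gal × 0.453592 kg/lb ÷ 0.00378541 m³/gal = 412.203 kg/m³
412.203 kg/m³ ÷ 0.0283495 kg/oz × 0.001 m³/L = 14.54 oz/L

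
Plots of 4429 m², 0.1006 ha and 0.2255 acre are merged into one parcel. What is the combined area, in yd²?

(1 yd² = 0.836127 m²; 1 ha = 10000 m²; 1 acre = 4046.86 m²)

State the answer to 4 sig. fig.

7592 yd²

4429 m² (already m²)
0.1006 ha × 10000 = 1006 m²
0.2255 acre × 4046.86 = 912.567 m²
Sum: 4429 + 1006 + 912.567 = 6347.57 m²
In yd²: 6347.57 / 0.836127 = 7591.63 yd²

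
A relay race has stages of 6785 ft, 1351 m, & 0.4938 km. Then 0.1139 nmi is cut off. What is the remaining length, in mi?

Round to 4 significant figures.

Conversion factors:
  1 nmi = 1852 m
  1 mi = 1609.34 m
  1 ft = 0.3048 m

2.300 mi

6785 ft × 0.3048 = 2068.07 m
1351 m (already m)
0.4938 km × 1000 = 493.8 m
0.1139 nmi × 1852 = 210.943 m
Net: 2068.07 + 1351 + 493.8 − 210.943 = 3701.93 m
In mi: 3701.93 / 1609.34 = 2.30028 mi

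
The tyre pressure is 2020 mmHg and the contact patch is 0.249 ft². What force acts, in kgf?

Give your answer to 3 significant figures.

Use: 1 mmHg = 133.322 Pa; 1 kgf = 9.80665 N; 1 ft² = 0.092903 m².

2020 mmHg × 133.322 = 269310 Pa
0.249 ft² × 0.092903 = 0.0231328 m²
F = P × A = 269310 Pa × 0.0231328 m² = 6229.89 N
6229.89 N ÷ (9.80665 N/kgf) = 635.272 kgf

635 kgf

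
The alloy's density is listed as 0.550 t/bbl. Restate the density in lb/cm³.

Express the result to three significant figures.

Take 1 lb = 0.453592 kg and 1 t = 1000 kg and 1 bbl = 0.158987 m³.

0.00763 lb/cm³

0.550 t/bbl × 1000 kg/t ÷ 0.158987 m³/bbl = 3459.4 kg/m³
3459.4 kg/m³ ÷ 0.453592 kg/lb × 10⁻⁶ m³/cm³ = 0.00762668 lb/cm³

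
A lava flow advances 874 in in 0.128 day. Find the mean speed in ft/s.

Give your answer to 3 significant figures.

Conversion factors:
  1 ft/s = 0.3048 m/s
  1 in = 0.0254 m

874 in × 0.0254 → 22.1996 m
0.128 day × 86400 → 11059.2 s
v = d / t = 22.1996 m / 11059.2 s = 0.00200734 m/s
0.00200734 m/s ÷ (0.3048 m/s/ft/s) = 0.00658576 ft/s

0.00659 ft/s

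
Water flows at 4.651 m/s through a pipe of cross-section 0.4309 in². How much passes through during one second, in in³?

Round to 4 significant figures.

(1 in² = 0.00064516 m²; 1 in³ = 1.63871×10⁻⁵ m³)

0.4309 in² × 0.00064516 → 2.77999×10⁻⁴ m²
V = v × A × t = 4.651 m/s × 2.77999×10⁻⁴ m² × 1 s = 0.00129297 m³
0.00129297 m³ ÷ (1.63871×10⁻⁵ m³/in³) = 78.9017 in³

78.90 in³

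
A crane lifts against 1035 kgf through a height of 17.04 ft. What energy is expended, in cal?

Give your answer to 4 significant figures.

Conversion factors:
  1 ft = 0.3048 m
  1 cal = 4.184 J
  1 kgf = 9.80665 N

1.260×10⁴ cal

1035 kgf × 9.80665 = 10149.9 N
17.04 ft × 0.3048 = 5.19379 m
W = F × d = 10149.9 N × 5.19379 m = 52716.4 J
52716.4 J ÷ (4.184 J/cal) = 12599.5 cal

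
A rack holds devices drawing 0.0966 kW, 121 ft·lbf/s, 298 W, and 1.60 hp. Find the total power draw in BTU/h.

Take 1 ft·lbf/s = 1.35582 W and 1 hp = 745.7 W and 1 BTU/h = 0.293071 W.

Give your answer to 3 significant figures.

0.0966 kW × 1000 → 96.6 W
121 ft·lbf/s × 1.35582 → 164.054 W
298 W (already W)
1.60 hp × 745.7 → 1193.12 W
Sum: 96.6 + 164.054 + 298 + 1193.12 = 1751.77 W
In BTU/h: 1751.77 / 0.293071 = 5977.29 BTU/h

5980 BTU/h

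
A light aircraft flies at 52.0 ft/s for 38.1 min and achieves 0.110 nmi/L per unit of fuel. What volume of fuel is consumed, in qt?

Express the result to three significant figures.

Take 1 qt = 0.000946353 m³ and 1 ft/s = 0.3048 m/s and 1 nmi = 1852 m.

52.0 ft/s → 15.8496 m/s
38.1 min → 2286 s
d = v × t = 15.8496 × 2286 = 36232.2 m
0.110 nmi/L → 203720 m/m³
V = d / (distance per unit fuel) = 36232.2 / 203720 = 0.177853 m³
In qt: 0.177853 / 0.000946353 = 187.935 qt

188 qt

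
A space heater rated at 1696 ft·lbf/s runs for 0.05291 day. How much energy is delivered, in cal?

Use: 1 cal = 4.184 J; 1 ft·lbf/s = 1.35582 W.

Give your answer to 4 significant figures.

2.512×10⁶ cal

1696 ft·lbf/s × 1.35582 → 2299.47 W
0.05291 day × 86400 → 4571.42 s
E = P × t = 2299.47 W × 4571.42 s = 1.05118×10⁷ J
1.05118×10⁷ J ÷ (4.184 J/cal) = 2.51238×10⁶ cal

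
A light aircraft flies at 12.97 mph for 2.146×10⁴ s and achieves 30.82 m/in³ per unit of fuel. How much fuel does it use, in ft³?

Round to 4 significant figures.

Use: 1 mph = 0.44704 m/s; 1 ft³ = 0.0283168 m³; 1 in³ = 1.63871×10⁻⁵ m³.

2.336 ft³

12.97 mph → 5.79811 m/s
d = v × t = 5.79811 × 21460 = 124427 m
30.82 m/in³ → 1.88075×10⁶ m/m³
V = d / (distance per unit fuel) = 124427 / 1.88075×10⁶ = 0.0661582 m³
In ft³: 0.0661582 / 0.0283168 = 2.33636 ft³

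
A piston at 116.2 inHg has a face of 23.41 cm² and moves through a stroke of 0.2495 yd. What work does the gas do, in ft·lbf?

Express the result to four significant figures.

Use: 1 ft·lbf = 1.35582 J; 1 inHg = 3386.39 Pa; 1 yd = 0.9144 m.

116.2 inHg → 393499 Pa
23.41 cm² → 0.002341 m²
F = P × A = 393499 × 0.002341 = 921.181 N
0.2495 yd → 0.228143 m
W = F × d = 921.181 × 0.228143 = 210.161 J
In ft·lbf: 210.161 / 1.35582 = 155.007 ft·lbf

155.0 ft·lbf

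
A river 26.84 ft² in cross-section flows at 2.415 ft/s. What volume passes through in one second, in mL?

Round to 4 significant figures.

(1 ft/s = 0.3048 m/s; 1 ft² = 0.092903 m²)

1.835×10⁶ mL

2.415 ft/s × 0.3048 = 0.736092 m/s
26.84 ft² × 0.092903 = 2.49352 m²
V = v × A × t = 0.736092 m/s × 2.49352 m² × 1 s = 1.83546 m³
1.83546 m³ ÷ (10⁻⁶ m³/mL) = 1.83546×10⁶ mL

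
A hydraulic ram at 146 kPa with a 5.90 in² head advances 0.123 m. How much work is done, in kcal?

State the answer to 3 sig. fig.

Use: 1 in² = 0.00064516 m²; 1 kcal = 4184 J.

0.0163 kcal

146 kPa → 146000 Pa
5.90 in² → 0.00380644 m²
F = P × A = 146000 × 0.00380644 = 555.74 N
W = F × d = 555.74 × 0.123 = 68.356 J
In kcal: 68.356 / 4184 = 0.0163375 kcal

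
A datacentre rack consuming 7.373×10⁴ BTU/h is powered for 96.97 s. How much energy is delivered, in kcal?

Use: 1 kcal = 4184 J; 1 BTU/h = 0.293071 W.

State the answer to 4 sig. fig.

7.373×10⁴ BTU/h × 0.293071 → 21608.1 W
E = P × t = 21608.1 W × 96.97 s = 2.09534×10⁶ J
2.09534×10⁶ J ÷ (4184 J/kcal) = 500.798 kcal

500.8 kcal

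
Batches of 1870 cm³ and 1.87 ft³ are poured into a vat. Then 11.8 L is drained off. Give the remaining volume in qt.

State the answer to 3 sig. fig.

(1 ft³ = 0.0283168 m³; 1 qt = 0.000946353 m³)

45.5 qt

1870 cm³ × 10⁻⁶ → 0.00187 m³
1.87 ft³ × 0.0283168 → 0.0529524 m³
11.8 L × 0.001 → 0.0118 m³
Result: 0.00187 + 0.0529524 − 0.0118 = 0.0430224 m³
In qt: 0.0430224 / 0.000946353 = 45.4613 qt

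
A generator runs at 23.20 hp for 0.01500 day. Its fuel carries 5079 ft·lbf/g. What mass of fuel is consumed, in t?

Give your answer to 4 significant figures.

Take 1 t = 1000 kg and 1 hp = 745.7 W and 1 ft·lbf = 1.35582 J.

0.003256 t

23.20 hp → 17300.2 W
0.01500 day → 1296 s
E = P × t = 17300.2 × 1296 = 2.24211×10⁷ J
5079 ft·lbf/g → 6.88621×10⁶ J/kg
m = E / e_s = 2.24211×10⁷ / 6.88621×10⁶ = 3.25594 kg
In t: 3.25594 / 1000 = 0.00325594 t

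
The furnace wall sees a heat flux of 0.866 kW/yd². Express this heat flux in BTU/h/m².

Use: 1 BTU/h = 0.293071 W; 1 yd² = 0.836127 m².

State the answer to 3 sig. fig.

0.866 kW/yd² × 1000 W/kW ÷ 0.836127 m²/yd² = 1035.73 W/m²
1035.73 W/m² ÷ 0.293071 W/BTU/h = 3534.06 BTU/h/m²

3530 BTU/h/m²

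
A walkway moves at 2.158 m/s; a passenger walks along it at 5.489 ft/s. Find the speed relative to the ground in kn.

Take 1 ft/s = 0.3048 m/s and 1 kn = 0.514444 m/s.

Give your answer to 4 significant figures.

7.447 kn

2.158 m/s (already m/s)
5.489 ft/s × 0.3048 = 1.67305 m/s
Sum: 2.158 + 1.67305 = 3.83105 m/s
In kn: 3.83105 / 0.514444 = 7.44697 kn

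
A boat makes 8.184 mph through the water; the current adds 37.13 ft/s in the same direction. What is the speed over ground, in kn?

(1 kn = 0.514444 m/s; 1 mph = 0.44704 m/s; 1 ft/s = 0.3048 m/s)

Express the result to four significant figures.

29.11 kn

8.184 mph × 0.44704 = 3.65858 m/s
37.13 ft/s × 0.3048 = 11.3172 m/s
Total: 3.65858 + 11.3172 = 14.9758 m/s
In kn: 14.9758 / 0.514444 = 29.1107 kn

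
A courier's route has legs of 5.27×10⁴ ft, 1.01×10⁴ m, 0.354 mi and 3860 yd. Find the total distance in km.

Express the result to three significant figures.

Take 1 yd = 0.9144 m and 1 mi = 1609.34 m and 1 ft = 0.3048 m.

30.3 km

5.27×10⁴ ft × 0.3048 = 16063 m
1.01×10⁴ m (already m)
0.354 mi × 1609.34 = 569.706 m
3860 yd × 0.9144 = 3529.58 m
Sum: 16063 + 10100 + 569.706 + 3529.58 = 30262.3 m
In km: 30262.3 / 1000 = 30.2623 km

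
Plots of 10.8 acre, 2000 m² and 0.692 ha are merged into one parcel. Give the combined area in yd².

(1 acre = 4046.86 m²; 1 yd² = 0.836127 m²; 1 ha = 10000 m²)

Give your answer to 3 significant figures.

10.8 acre × 4046.86 = 43706.1 m²
2000 m² (already m²)
0.692 ha × 10000 = 6920 m²
Sum: 43706.1 + 2000 + 6920 = 52626.1 m²
In yd²: 52626.1 / 0.836127 = 62940.3 yd²

6.29×10⁴ yd²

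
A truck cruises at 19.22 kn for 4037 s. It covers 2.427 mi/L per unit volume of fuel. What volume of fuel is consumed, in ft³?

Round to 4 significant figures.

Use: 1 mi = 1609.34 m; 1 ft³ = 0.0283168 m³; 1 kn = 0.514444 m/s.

19.22 kn → 9.88761 m/s
d = v × t = 9.88761 × 4037 = 39916.3 m
2.427 mi/L → 3.90587×10⁶ m/m³
V = d / (distance per unit fuel) = 39916.3 / 3.90587×10⁶ = 0.0102196 m³
In ft³: 0.0102196 / 0.0283168 = 0.360902 ft³

0.3609 ft³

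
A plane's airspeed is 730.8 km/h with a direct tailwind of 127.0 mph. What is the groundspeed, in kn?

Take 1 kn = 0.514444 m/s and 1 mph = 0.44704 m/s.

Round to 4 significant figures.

505.0 kn

730.8 km/h × (1/3.6) = 203 m/s
127.0 mph × 0.44704 = 56.7741 m/s
Sum: 203 + 56.7741 = 259.774 m/s
In kn: 259.774 / 0.514444 = 504.961 kn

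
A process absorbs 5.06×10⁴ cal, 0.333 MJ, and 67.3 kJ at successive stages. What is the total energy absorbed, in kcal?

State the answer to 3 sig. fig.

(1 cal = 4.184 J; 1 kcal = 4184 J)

5.06×10⁴ cal × 4.184 = 211710 J
0.333 MJ × 1000000 = 333000 J
67.3 kJ × 1000 = 67300 J
Sum: 211710 + 333000 + 67300 = 612010 J
In kcal: 612010 / 4184 = 146.274 kcal

146 kcal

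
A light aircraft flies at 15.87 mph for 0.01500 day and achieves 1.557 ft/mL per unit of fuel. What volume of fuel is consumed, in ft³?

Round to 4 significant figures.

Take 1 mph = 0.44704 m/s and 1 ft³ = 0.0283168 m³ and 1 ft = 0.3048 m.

0.6842 ft³

15.87 mph → 7.09452 m/s
0.01500 day → 1296 s
d = v × t = 7.09452 × 1296 = 9194.5 m
1.557 ft/mL → 474574 m/m³
V = d / (distance per unit fuel) = 9194.5 / 474574 = 0.0193742 m³
In ft³: 0.0193742 / 0.0283168 = 0.684195 ft³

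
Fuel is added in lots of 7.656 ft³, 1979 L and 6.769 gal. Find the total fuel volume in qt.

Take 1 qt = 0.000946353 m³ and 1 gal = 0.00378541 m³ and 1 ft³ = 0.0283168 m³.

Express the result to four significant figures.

2347 qt

7.656 ft³ × 0.0283168 = 0.216793 m³
1979 L × 0.001 = 1.979 m³
6.769 gal × 0.00378541 = 0.0256234 m³
Sum: 0.216793 + 1.979 + 0.0256234 = 2.22142 m³
In qt: 2.22142 / 0.000946353 = 2347.35 qt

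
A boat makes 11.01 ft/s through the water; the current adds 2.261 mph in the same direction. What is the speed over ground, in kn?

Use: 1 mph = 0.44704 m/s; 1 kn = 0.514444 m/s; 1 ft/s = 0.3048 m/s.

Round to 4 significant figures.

8.488 kn

11.01 ft/s × 0.3048 → 3.35585 m/s
2.261 mph × 0.44704 → 1.01076 m/s
Sum: 3.35585 + 1.01076 = 4.36661 m/s
In kn: 4.36661 / 0.514444 = 8.48802 kn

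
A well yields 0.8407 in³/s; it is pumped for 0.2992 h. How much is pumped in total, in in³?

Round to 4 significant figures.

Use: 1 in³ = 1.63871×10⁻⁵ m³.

905.5 in³

0.8407 in³/s → 1.37766×10⁻⁵ m³/s
0.2992 h → 1077.12 s
V = Q × t = 1.37766×10⁻⁵ × 1077.12 = 0.0148391 m³
In in³: 0.0148391 / 1.63871×10⁻⁵ = 905.535 in³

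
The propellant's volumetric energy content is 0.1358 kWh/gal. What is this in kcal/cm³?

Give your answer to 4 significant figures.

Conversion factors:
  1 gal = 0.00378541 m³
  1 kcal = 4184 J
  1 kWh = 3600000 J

0.1358 kWh/gal × 3600000 J/kWh ÷ 0.00378541 m³/gal = 1.29148×10⁸ J/m³
1.29148×10⁸ J/m³ ÷ 4184 J/kcal × 10⁻⁶ m³/cm³ = 0.0308671 kcal/cm³

0.03087 kcal/cm³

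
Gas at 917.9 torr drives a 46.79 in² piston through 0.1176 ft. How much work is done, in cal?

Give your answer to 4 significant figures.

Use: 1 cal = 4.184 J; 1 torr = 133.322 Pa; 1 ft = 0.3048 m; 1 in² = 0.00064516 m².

917.9 torr → 122376 Pa
46.79 in² → 0.030187 m²
F = P × A = 122376 × 0.030187 = 3694.16 N
0.1176 ft → 0.0358445 m
W = F × d = 3694.16 × 0.0358445 = 132.415 J
In cal: 132.415 / 4.184 = 31.6479 cal

31.65 cal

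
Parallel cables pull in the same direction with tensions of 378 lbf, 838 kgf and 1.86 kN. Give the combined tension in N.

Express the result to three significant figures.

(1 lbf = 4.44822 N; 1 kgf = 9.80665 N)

378 lbf × 4.44822 → 1681.43 N
838 kgf × 9.80665 → 8217.97 N
1.86 kN × 1000 → 1860 N
Sum: 1681.43 + 8217.97 + 1860 = 11759.4 N

1.18×10⁴ N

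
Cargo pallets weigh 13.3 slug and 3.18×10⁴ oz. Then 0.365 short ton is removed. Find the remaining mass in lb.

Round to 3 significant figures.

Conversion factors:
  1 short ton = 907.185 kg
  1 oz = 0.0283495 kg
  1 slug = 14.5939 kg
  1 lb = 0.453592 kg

13.3 slug × 14.5939 = 194.099 kg
3.18×10⁴ oz × 0.0283495 = 901.514 kg
0.365 short ton × 907.185 = 331.123 kg
Sum: 194.099 + 901.514 − 331.123 = 764.49 kg
In lb: 764.49 / 0.453592 = 1685.41 lb

1690 lb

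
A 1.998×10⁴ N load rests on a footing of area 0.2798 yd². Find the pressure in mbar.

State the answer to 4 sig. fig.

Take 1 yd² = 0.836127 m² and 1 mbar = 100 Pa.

854.0 mbar

0.2798 yd² × 0.836127 = 0.233948 m²
P = F / A = 19980 N / 0.233948 m² = 85403.6 Pa
85403.6 Pa ÷ (100 Pa/mbar) = 854.036 mbar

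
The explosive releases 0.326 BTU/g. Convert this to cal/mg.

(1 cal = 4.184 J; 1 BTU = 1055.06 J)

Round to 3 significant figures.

0.0822 cal/mg

0.326 BTU/g × 1055.06 J/BTU ÷ 0.001 kg/g = 343950 J/kg
343950 J/kg ÷ 4.184 J/cal × 10⁻⁶ kg/mg = 0.082206 cal/mg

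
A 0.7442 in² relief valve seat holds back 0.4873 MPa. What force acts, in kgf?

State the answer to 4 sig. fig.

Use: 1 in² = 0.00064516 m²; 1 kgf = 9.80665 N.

23.86 kgf

0.4873 MPa × 1000000 = 487300 Pa
0.7442 in² × 0.00064516 = 4.80128×10⁻⁴ m²
F = P × A = 487300 Pa × 4.80128×10⁻⁴ m² = 233.966 N
233.966 N ÷ (9.80665 N/kgf) = 23.8579 kgf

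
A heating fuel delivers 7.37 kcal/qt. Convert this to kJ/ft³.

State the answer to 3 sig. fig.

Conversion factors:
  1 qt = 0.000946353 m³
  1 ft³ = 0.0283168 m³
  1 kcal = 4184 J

923 kJ/ft³

7.37 kcal/qt × 4184 J/kcal ÷ 0.000946353 m³/qt = 3.25841×10⁷ J/m³
3.25841×10⁷ J/m³ ÷ 1000 J/kJ × 0.0283168 m³/ft³ = 922.677 kJ/ft³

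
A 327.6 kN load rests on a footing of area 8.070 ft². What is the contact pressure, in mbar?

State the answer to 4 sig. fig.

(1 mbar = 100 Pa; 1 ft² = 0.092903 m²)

327.6 kN × 1000 = 327600 N
8.070 ft² × 0.092903 = 0.749727 m²
P = F / A = 327600 N / 0.749727 m² = 436959 Pa
436959 Pa ÷ (100 Pa/mbar) = 4369.59 mbar

4370 mbar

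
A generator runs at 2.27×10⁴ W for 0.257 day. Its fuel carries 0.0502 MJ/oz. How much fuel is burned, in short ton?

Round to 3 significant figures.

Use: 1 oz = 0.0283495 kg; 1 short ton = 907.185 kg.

0.257 day → 22204.8 s
E = P × t = 22700 × 22204.8 = 5.04049×10⁸ J
0.0502 MJ/oz → 1.77075×10⁶ J/kg
m = E / e_s = 5.04049×10⁸ / 1.77075×10⁶ = 284.653 kg
In short ton: 284.653 / 907.185 = 0.313776 short ton

0.314 short ton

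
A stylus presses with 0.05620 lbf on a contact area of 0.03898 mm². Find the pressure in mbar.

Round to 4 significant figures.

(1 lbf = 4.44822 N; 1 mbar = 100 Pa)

6.413×10⁴ mbar

0.05620 lbf × 4.44822 → 0.24999 N
0.03898 mm² × 10⁻⁶ → 3.898×10⁻⁸ m²
P = F / A = 0.24999 N / 3.898×10⁻⁸ m² = 6.41329×10⁶ Pa
6.41329×10⁶ Pa ÷ (100 Pa/mbar) = 64132.9 mbar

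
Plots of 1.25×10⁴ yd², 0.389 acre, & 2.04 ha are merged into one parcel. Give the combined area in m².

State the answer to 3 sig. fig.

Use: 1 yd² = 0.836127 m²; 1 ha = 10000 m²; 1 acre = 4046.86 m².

1.25×10⁴ yd² × 0.836127 → 10451.6 m²
0.389 acre × 4046.86 → 1574.23 m²
2.04 ha × 10000 → 20400 m²
Sum: 10451.6 + 1574.23 + 20400 = 32425.8 m²

3.24×10⁴ m²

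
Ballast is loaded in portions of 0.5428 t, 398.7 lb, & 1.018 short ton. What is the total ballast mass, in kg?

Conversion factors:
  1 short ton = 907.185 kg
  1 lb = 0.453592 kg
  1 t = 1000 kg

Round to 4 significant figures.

0.5428 t × 1000 = 542.8 kg
398.7 lb × 0.453592 = 180.847 kg
1.018 short ton × 907.185 = 923.514 kg
Sum: 542.8 + 180.847 + 923.514 = 1647.16 kg

1647 kg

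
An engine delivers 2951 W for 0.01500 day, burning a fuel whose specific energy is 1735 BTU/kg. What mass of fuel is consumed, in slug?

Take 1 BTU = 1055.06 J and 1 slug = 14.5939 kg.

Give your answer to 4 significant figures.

0.01500 day → 1296 s
E = P × t = 2951 × 1296 = 3.8245×10⁶ J
1735 BTU/kg → 1.83053×10⁶ J/kg
m = E / e_s = 3.8245×10⁶ / 1.83053×10⁶ = 2.08929 kg
In slug: 2.08929 / 14.5939 = 0.143162 slug

0.1432 slug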